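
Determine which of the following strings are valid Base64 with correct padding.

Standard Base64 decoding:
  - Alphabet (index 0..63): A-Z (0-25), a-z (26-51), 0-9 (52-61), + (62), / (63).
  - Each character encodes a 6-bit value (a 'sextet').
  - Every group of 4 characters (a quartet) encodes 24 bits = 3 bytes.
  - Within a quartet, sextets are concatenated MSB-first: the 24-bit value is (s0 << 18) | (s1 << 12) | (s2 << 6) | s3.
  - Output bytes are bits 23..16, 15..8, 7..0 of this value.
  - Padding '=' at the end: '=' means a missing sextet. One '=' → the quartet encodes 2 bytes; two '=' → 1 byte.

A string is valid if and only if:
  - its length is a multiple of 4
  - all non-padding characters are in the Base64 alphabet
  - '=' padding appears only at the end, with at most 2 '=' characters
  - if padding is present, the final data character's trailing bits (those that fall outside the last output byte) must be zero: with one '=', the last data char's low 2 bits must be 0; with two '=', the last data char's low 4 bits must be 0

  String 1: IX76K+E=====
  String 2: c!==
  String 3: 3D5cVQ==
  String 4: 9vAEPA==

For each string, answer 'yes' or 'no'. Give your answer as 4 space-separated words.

Answer: no no yes yes

Derivation:
String 1: 'IX76K+E=====' → invalid (5 pad chars (max 2))
String 2: 'c!==' → invalid (bad char(s): ['!'])
String 3: '3D5cVQ==' → valid
String 4: '9vAEPA==' → valid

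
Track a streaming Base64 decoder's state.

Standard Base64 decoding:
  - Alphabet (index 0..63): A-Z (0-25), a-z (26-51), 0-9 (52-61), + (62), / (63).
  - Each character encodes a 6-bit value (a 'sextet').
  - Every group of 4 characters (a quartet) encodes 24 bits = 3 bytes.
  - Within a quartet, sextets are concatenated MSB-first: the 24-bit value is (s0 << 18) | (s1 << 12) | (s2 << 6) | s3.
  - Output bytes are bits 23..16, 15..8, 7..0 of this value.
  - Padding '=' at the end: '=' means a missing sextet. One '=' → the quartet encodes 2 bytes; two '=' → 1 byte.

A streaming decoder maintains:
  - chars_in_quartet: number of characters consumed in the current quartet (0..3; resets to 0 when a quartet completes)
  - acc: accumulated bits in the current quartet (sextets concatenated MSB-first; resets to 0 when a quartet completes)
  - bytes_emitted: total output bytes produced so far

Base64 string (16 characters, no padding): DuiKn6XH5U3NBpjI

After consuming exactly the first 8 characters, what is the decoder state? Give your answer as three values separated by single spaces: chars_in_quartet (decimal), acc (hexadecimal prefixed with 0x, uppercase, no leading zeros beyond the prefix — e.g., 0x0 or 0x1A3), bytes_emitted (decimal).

Answer: 0 0x0 6

Derivation:
After char 0 ('D'=3): chars_in_quartet=1 acc=0x3 bytes_emitted=0
After char 1 ('u'=46): chars_in_quartet=2 acc=0xEE bytes_emitted=0
After char 2 ('i'=34): chars_in_quartet=3 acc=0x3BA2 bytes_emitted=0
After char 3 ('K'=10): chars_in_quartet=4 acc=0xEE88A -> emit 0E E8 8A, reset; bytes_emitted=3
After char 4 ('n'=39): chars_in_quartet=1 acc=0x27 bytes_emitted=3
After char 5 ('6'=58): chars_in_quartet=2 acc=0x9FA bytes_emitted=3
After char 6 ('X'=23): chars_in_quartet=3 acc=0x27E97 bytes_emitted=3
After char 7 ('H'=7): chars_in_quartet=4 acc=0x9FA5C7 -> emit 9F A5 C7, reset; bytes_emitted=6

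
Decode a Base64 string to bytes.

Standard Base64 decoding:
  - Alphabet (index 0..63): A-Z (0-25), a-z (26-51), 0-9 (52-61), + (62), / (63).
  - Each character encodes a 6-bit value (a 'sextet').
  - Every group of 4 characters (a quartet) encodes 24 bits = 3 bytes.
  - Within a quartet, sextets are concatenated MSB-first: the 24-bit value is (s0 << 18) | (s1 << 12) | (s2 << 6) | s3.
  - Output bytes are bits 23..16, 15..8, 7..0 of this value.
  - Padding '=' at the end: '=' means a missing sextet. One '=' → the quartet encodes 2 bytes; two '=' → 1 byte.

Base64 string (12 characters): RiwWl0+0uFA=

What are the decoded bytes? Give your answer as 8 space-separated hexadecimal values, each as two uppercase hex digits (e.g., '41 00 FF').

After char 0 ('R'=17): chars_in_quartet=1 acc=0x11 bytes_emitted=0
After char 1 ('i'=34): chars_in_quartet=2 acc=0x462 bytes_emitted=0
After char 2 ('w'=48): chars_in_quartet=3 acc=0x118B0 bytes_emitted=0
After char 3 ('W'=22): chars_in_quartet=4 acc=0x462C16 -> emit 46 2C 16, reset; bytes_emitted=3
After char 4 ('l'=37): chars_in_quartet=1 acc=0x25 bytes_emitted=3
After char 5 ('0'=52): chars_in_quartet=2 acc=0x974 bytes_emitted=3
After char 6 ('+'=62): chars_in_quartet=3 acc=0x25D3E bytes_emitted=3
After char 7 ('0'=52): chars_in_quartet=4 acc=0x974FB4 -> emit 97 4F B4, reset; bytes_emitted=6
After char 8 ('u'=46): chars_in_quartet=1 acc=0x2E bytes_emitted=6
After char 9 ('F'=5): chars_in_quartet=2 acc=0xB85 bytes_emitted=6
After char 10 ('A'=0): chars_in_quartet=3 acc=0x2E140 bytes_emitted=6
Padding '=': partial quartet acc=0x2E140 -> emit B8 50; bytes_emitted=8

Answer: 46 2C 16 97 4F B4 B8 50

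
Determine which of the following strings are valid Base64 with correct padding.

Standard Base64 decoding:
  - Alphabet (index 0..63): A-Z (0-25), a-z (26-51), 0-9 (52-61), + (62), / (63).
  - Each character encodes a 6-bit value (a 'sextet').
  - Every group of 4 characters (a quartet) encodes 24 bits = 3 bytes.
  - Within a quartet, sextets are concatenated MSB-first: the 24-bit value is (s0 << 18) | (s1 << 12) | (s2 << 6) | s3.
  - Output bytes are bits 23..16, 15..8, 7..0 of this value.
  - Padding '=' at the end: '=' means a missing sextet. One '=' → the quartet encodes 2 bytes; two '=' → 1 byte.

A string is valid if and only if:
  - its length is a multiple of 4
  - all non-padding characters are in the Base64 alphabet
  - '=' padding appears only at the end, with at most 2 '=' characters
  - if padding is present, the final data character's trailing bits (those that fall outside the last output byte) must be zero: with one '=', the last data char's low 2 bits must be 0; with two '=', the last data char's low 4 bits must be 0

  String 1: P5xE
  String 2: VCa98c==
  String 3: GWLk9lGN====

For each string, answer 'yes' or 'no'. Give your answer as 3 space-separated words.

String 1: 'P5xE' → valid
String 2: 'VCa98c==' → invalid (bad trailing bits)
String 3: 'GWLk9lGN====' → invalid (4 pad chars (max 2))

Answer: yes no no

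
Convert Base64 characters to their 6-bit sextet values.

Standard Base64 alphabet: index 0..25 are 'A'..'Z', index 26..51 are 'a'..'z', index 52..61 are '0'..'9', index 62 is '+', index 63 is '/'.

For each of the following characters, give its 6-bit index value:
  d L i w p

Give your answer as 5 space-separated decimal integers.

'd': a..z range, 26 + ord('d') − ord('a') = 29
'L': A..Z range, ord('L') − ord('A') = 11
'i': a..z range, 26 + ord('i') − ord('a') = 34
'w': a..z range, 26 + ord('w') − ord('a') = 48
'p': a..z range, 26 + ord('p') − ord('a') = 41

Answer: 29 11 34 48 41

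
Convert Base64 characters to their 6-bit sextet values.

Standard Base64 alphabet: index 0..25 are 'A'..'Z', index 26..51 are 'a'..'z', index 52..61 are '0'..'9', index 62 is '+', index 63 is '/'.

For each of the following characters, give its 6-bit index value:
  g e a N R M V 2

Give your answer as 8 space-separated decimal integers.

'g': a..z range, 26 + ord('g') − ord('a') = 32
'e': a..z range, 26 + ord('e') − ord('a') = 30
'a': a..z range, 26 + ord('a') − ord('a') = 26
'N': A..Z range, ord('N') − ord('A') = 13
'R': A..Z range, ord('R') − ord('A') = 17
'M': A..Z range, ord('M') − ord('A') = 12
'V': A..Z range, ord('V') − ord('A') = 21
'2': 0..9 range, 52 + ord('2') − ord('0') = 54

Answer: 32 30 26 13 17 12 21 54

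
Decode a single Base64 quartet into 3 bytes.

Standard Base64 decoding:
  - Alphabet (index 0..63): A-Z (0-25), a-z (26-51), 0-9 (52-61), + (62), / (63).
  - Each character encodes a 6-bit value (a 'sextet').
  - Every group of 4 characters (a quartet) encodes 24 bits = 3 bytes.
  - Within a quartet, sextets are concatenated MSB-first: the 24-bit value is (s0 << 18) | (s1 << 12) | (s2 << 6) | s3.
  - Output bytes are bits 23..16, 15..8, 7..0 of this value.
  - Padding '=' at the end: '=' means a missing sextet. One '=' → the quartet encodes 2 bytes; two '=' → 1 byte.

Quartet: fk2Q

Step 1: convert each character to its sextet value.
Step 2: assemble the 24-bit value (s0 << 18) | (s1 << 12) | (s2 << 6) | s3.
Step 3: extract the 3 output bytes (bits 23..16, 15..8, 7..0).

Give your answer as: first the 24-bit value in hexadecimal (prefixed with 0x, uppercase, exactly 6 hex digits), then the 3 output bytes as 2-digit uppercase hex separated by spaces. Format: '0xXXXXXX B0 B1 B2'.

Sextets: f=31, k=36, 2=54, Q=16
24-bit: (31<<18) | (36<<12) | (54<<6) | 16
      = 0x7C0000 | 0x024000 | 0x000D80 | 0x000010
      = 0x7E4D90
Bytes: (v>>16)&0xFF=7E, (v>>8)&0xFF=4D, v&0xFF=90

Answer: 0x7E4D90 7E 4D 90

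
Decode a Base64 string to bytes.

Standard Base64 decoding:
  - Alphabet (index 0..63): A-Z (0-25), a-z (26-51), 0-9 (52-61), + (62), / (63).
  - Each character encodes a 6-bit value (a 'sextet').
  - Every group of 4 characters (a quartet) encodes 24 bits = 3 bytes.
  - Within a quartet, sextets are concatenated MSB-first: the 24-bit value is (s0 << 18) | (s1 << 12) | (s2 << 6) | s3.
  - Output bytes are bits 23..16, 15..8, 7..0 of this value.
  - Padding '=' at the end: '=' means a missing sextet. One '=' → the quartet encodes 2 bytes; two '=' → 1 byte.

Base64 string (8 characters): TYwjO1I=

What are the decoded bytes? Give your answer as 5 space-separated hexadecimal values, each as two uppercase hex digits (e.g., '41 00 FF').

Answer: 4D 8C 23 3B 52

Derivation:
After char 0 ('T'=19): chars_in_quartet=1 acc=0x13 bytes_emitted=0
After char 1 ('Y'=24): chars_in_quartet=2 acc=0x4D8 bytes_emitted=0
After char 2 ('w'=48): chars_in_quartet=3 acc=0x13630 bytes_emitted=0
After char 3 ('j'=35): chars_in_quartet=4 acc=0x4D8C23 -> emit 4D 8C 23, reset; bytes_emitted=3
After char 4 ('O'=14): chars_in_quartet=1 acc=0xE bytes_emitted=3
After char 5 ('1'=53): chars_in_quartet=2 acc=0x3B5 bytes_emitted=3
After char 6 ('I'=8): chars_in_quartet=3 acc=0xED48 bytes_emitted=3
Padding '=': partial quartet acc=0xED48 -> emit 3B 52; bytes_emitted=5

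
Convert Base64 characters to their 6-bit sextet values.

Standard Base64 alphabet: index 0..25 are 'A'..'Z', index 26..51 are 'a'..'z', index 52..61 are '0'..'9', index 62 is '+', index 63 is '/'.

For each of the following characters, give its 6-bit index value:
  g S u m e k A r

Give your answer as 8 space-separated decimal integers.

'g': a..z range, 26 + ord('g') − ord('a') = 32
'S': A..Z range, ord('S') − ord('A') = 18
'u': a..z range, 26 + ord('u') − ord('a') = 46
'm': a..z range, 26 + ord('m') − ord('a') = 38
'e': a..z range, 26 + ord('e') − ord('a') = 30
'k': a..z range, 26 + ord('k') − ord('a') = 36
'A': A..Z range, ord('A') − ord('A') = 0
'r': a..z range, 26 + ord('r') − ord('a') = 43

Answer: 32 18 46 38 30 36 0 43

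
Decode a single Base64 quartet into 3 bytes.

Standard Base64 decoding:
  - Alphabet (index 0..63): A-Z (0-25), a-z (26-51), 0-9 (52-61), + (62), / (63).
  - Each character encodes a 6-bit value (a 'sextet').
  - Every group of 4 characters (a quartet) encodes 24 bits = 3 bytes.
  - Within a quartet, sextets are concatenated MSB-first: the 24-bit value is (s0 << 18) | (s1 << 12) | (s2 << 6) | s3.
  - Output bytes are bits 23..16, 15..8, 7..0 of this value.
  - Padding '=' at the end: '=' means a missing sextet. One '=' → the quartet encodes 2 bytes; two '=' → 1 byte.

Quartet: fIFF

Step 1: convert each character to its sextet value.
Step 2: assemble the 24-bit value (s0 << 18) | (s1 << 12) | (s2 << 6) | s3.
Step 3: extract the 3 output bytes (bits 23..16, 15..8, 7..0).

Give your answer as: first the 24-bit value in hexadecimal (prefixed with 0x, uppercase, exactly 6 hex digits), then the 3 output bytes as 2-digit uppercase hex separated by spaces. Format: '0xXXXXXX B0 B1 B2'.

Answer: 0x7C8145 7C 81 45

Derivation:
Sextets: f=31, I=8, F=5, F=5
24-bit: (31<<18) | (8<<12) | (5<<6) | 5
      = 0x7C0000 | 0x008000 | 0x000140 | 0x000005
      = 0x7C8145
Bytes: (v>>16)&0xFF=7C, (v>>8)&0xFF=81, v&0xFF=45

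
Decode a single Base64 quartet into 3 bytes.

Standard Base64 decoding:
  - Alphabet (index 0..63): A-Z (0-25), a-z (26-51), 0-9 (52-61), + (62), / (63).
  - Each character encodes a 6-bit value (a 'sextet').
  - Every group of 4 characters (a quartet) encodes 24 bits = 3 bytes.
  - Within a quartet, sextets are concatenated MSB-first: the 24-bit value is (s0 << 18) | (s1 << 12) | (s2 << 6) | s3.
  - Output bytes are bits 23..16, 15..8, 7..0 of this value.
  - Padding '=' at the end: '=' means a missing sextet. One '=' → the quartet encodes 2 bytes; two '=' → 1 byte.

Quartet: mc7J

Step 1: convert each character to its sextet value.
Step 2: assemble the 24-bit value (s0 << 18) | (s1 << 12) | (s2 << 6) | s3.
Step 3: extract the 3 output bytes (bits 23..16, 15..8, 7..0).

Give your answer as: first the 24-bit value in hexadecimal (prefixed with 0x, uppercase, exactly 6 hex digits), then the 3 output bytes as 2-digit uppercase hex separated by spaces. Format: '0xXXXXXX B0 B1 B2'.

Sextets: m=38, c=28, 7=59, J=9
24-bit: (38<<18) | (28<<12) | (59<<6) | 9
      = 0x980000 | 0x01C000 | 0x000EC0 | 0x000009
      = 0x99CEC9
Bytes: (v>>16)&0xFF=99, (v>>8)&0xFF=CE, v&0xFF=C9

Answer: 0x99CEC9 99 CE C9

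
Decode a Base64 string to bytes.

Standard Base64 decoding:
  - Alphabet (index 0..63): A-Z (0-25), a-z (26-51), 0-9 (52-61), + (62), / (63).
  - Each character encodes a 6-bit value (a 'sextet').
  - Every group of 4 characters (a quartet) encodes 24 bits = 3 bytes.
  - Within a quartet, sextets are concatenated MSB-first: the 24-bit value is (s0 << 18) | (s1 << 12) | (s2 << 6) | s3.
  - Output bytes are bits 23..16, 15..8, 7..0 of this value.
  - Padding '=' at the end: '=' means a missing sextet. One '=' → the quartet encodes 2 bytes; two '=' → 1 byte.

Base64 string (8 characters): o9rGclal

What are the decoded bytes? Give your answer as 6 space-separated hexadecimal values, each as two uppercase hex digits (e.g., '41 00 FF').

After char 0 ('o'=40): chars_in_quartet=1 acc=0x28 bytes_emitted=0
After char 1 ('9'=61): chars_in_quartet=2 acc=0xA3D bytes_emitted=0
After char 2 ('r'=43): chars_in_quartet=3 acc=0x28F6B bytes_emitted=0
After char 3 ('G'=6): chars_in_quartet=4 acc=0xA3DAC6 -> emit A3 DA C6, reset; bytes_emitted=3
After char 4 ('c'=28): chars_in_quartet=1 acc=0x1C bytes_emitted=3
After char 5 ('l'=37): chars_in_quartet=2 acc=0x725 bytes_emitted=3
After char 6 ('a'=26): chars_in_quartet=3 acc=0x1C95A bytes_emitted=3
After char 7 ('l'=37): chars_in_quartet=4 acc=0x7256A5 -> emit 72 56 A5, reset; bytes_emitted=6

Answer: A3 DA C6 72 56 A5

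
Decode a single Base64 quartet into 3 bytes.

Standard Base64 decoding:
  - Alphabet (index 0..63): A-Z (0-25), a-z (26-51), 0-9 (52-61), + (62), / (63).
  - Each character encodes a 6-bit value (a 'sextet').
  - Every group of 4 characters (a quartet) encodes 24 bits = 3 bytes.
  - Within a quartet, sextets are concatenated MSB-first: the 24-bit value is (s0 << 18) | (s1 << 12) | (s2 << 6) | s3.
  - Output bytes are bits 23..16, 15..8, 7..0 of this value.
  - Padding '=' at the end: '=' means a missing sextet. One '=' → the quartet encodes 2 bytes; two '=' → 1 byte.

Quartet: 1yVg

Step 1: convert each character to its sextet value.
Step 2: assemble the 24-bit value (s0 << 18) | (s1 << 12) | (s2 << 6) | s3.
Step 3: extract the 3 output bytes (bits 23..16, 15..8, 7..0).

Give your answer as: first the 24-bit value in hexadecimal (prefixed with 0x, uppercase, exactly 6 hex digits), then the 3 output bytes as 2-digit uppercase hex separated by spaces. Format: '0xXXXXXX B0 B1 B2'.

Sextets: 1=53, y=50, V=21, g=32
24-bit: (53<<18) | (50<<12) | (21<<6) | 32
      = 0xD40000 | 0x032000 | 0x000540 | 0x000020
      = 0xD72560
Bytes: (v>>16)&0xFF=D7, (v>>8)&0xFF=25, v&0xFF=60

Answer: 0xD72560 D7 25 60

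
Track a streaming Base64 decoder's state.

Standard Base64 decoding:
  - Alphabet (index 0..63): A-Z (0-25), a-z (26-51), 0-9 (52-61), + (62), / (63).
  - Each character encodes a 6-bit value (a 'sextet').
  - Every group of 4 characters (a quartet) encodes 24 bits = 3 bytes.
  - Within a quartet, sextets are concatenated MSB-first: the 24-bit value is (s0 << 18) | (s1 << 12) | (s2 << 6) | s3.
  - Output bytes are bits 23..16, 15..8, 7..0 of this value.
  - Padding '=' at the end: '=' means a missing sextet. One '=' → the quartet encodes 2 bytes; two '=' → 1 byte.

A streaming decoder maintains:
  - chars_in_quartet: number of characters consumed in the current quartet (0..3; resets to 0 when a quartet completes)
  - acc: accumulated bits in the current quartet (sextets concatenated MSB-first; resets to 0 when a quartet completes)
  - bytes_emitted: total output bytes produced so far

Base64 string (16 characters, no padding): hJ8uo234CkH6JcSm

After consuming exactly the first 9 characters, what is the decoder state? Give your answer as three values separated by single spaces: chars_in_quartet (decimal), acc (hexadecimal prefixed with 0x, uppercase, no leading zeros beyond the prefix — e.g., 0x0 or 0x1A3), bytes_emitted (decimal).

Answer: 1 0x2 6

Derivation:
After char 0 ('h'=33): chars_in_quartet=1 acc=0x21 bytes_emitted=0
After char 1 ('J'=9): chars_in_quartet=2 acc=0x849 bytes_emitted=0
After char 2 ('8'=60): chars_in_quartet=3 acc=0x2127C bytes_emitted=0
After char 3 ('u'=46): chars_in_quartet=4 acc=0x849F2E -> emit 84 9F 2E, reset; bytes_emitted=3
After char 4 ('o'=40): chars_in_quartet=1 acc=0x28 bytes_emitted=3
After char 5 ('2'=54): chars_in_quartet=2 acc=0xA36 bytes_emitted=3
After char 6 ('3'=55): chars_in_quartet=3 acc=0x28DB7 bytes_emitted=3
After char 7 ('4'=56): chars_in_quartet=4 acc=0xA36DF8 -> emit A3 6D F8, reset; bytes_emitted=6
After char 8 ('C'=2): chars_in_quartet=1 acc=0x2 bytes_emitted=6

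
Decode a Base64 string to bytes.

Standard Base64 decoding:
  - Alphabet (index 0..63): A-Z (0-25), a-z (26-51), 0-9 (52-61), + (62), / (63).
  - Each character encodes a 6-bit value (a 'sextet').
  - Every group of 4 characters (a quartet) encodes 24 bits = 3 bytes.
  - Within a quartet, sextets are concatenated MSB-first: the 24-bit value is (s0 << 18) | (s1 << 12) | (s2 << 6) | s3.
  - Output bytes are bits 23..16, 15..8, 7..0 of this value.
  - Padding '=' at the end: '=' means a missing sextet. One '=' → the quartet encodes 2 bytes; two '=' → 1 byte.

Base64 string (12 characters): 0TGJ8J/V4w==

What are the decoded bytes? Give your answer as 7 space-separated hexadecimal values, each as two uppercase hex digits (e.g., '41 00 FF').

Answer: D1 31 89 F0 9F D5 E3

Derivation:
After char 0 ('0'=52): chars_in_quartet=1 acc=0x34 bytes_emitted=0
After char 1 ('T'=19): chars_in_quartet=2 acc=0xD13 bytes_emitted=0
After char 2 ('G'=6): chars_in_quartet=3 acc=0x344C6 bytes_emitted=0
After char 3 ('J'=9): chars_in_quartet=4 acc=0xD13189 -> emit D1 31 89, reset; bytes_emitted=3
After char 4 ('8'=60): chars_in_quartet=1 acc=0x3C bytes_emitted=3
After char 5 ('J'=9): chars_in_quartet=2 acc=0xF09 bytes_emitted=3
After char 6 ('/'=63): chars_in_quartet=3 acc=0x3C27F bytes_emitted=3
After char 7 ('V'=21): chars_in_quartet=4 acc=0xF09FD5 -> emit F0 9F D5, reset; bytes_emitted=6
After char 8 ('4'=56): chars_in_quartet=1 acc=0x38 bytes_emitted=6
After char 9 ('w'=48): chars_in_quartet=2 acc=0xE30 bytes_emitted=6
Padding '==': partial quartet acc=0xE30 -> emit E3; bytes_emitted=7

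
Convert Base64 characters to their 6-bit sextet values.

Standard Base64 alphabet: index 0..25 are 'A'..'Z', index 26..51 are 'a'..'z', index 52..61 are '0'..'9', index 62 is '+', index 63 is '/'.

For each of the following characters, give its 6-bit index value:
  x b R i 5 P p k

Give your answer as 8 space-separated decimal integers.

Answer: 49 27 17 34 57 15 41 36

Derivation:
'x': a..z range, 26 + ord('x') − ord('a') = 49
'b': a..z range, 26 + ord('b') − ord('a') = 27
'R': A..Z range, ord('R') − ord('A') = 17
'i': a..z range, 26 + ord('i') − ord('a') = 34
'5': 0..9 range, 52 + ord('5') − ord('0') = 57
'P': A..Z range, ord('P') − ord('A') = 15
'p': a..z range, 26 + ord('p') − ord('a') = 41
'k': a..z range, 26 + ord('k') − ord('a') = 36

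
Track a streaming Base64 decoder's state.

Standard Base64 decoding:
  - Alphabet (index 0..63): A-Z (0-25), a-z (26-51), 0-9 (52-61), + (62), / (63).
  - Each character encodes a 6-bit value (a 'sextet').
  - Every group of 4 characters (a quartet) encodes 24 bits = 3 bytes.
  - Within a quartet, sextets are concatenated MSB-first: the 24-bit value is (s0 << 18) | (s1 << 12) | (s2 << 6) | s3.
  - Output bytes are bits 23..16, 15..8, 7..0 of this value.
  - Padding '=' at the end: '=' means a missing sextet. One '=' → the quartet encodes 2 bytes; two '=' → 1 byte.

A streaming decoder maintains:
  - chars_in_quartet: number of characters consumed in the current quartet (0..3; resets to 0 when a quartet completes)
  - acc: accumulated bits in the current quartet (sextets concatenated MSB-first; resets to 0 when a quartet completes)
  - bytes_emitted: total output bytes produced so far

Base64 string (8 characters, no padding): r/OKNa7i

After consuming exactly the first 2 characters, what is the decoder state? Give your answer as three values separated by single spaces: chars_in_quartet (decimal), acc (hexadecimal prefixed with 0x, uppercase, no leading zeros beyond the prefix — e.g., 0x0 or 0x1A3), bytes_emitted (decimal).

After char 0 ('r'=43): chars_in_quartet=1 acc=0x2B bytes_emitted=0
After char 1 ('/'=63): chars_in_quartet=2 acc=0xAFF bytes_emitted=0

Answer: 2 0xAFF 0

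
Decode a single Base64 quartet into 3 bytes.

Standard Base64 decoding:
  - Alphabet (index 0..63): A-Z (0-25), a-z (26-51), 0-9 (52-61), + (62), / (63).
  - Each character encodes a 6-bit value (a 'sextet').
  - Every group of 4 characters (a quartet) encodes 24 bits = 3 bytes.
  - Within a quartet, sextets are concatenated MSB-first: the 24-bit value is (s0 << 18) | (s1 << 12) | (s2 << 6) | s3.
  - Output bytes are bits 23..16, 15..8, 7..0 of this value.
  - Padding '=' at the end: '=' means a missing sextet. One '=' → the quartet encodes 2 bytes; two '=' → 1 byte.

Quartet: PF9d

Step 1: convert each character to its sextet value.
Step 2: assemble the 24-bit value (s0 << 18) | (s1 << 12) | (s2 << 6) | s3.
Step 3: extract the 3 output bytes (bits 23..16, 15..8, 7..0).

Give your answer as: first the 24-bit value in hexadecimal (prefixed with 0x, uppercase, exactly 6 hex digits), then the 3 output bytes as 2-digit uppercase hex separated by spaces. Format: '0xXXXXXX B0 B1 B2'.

Sextets: P=15, F=5, 9=61, d=29
24-bit: (15<<18) | (5<<12) | (61<<6) | 29
      = 0x3C0000 | 0x005000 | 0x000F40 | 0x00001D
      = 0x3C5F5D
Bytes: (v>>16)&0xFF=3C, (v>>8)&0xFF=5F, v&0xFF=5D

Answer: 0x3C5F5D 3C 5F 5D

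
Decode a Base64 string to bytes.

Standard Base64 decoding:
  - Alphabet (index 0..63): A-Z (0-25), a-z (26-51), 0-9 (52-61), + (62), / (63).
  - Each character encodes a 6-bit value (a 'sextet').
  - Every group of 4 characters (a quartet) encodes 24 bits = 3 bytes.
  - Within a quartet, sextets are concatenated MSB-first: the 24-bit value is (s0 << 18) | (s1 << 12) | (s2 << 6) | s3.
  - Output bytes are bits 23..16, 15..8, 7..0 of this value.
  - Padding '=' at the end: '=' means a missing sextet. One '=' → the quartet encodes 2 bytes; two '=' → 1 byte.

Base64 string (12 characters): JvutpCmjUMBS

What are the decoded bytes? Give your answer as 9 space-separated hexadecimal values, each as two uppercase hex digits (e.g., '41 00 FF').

After char 0 ('J'=9): chars_in_quartet=1 acc=0x9 bytes_emitted=0
After char 1 ('v'=47): chars_in_quartet=2 acc=0x26F bytes_emitted=0
After char 2 ('u'=46): chars_in_quartet=3 acc=0x9BEE bytes_emitted=0
After char 3 ('t'=45): chars_in_quartet=4 acc=0x26FBAD -> emit 26 FB AD, reset; bytes_emitted=3
After char 4 ('p'=41): chars_in_quartet=1 acc=0x29 bytes_emitted=3
After char 5 ('C'=2): chars_in_quartet=2 acc=0xA42 bytes_emitted=3
After char 6 ('m'=38): chars_in_quartet=3 acc=0x290A6 bytes_emitted=3
After char 7 ('j'=35): chars_in_quartet=4 acc=0xA429A3 -> emit A4 29 A3, reset; bytes_emitted=6
After char 8 ('U'=20): chars_in_quartet=1 acc=0x14 bytes_emitted=6
After char 9 ('M'=12): chars_in_quartet=2 acc=0x50C bytes_emitted=6
After char 10 ('B'=1): chars_in_quartet=3 acc=0x14301 bytes_emitted=6
After char 11 ('S'=18): chars_in_quartet=4 acc=0x50C052 -> emit 50 C0 52, reset; bytes_emitted=9

Answer: 26 FB AD A4 29 A3 50 C0 52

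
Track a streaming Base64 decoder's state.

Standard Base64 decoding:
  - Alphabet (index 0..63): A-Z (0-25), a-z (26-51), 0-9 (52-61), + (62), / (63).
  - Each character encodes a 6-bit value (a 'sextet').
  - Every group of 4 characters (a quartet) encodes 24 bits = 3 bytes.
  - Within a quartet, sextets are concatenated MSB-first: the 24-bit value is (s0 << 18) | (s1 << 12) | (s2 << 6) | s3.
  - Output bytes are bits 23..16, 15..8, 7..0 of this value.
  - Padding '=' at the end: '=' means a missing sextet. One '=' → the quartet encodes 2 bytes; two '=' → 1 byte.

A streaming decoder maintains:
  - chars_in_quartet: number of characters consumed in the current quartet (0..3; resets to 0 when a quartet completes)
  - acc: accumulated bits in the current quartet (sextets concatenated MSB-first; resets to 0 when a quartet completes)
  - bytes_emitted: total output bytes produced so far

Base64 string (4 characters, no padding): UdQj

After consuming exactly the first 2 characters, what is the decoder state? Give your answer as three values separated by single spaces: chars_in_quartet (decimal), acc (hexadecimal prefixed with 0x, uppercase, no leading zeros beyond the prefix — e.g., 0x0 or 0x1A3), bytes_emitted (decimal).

After char 0 ('U'=20): chars_in_quartet=1 acc=0x14 bytes_emitted=0
After char 1 ('d'=29): chars_in_quartet=2 acc=0x51D bytes_emitted=0

Answer: 2 0x51D 0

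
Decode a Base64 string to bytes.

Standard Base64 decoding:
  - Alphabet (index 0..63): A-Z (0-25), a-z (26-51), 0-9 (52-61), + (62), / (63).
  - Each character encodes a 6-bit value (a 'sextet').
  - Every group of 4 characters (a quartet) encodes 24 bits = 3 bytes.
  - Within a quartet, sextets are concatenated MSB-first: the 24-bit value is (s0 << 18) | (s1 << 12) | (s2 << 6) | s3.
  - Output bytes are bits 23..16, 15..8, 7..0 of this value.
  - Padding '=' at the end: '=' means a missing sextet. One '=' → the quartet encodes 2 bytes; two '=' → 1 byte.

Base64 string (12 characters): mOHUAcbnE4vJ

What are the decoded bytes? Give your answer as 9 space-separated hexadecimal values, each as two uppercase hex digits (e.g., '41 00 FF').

Answer: 98 E1 D4 01 C6 E7 13 8B C9

Derivation:
After char 0 ('m'=38): chars_in_quartet=1 acc=0x26 bytes_emitted=0
After char 1 ('O'=14): chars_in_quartet=2 acc=0x98E bytes_emitted=0
After char 2 ('H'=7): chars_in_quartet=3 acc=0x26387 bytes_emitted=0
After char 3 ('U'=20): chars_in_quartet=4 acc=0x98E1D4 -> emit 98 E1 D4, reset; bytes_emitted=3
After char 4 ('A'=0): chars_in_quartet=1 acc=0x0 bytes_emitted=3
After char 5 ('c'=28): chars_in_quartet=2 acc=0x1C bytes_emitted=3
After char 6 ('b'=27): chars_in_quartet=3 acc=0x71B bytes_emitted=3
After char 7 ('n'=39): chars_in_quartet=4 acc=0x1C6E7 -> emit 01 C6 E7, reset; bytes_emitted=6
After char 8 ('E'=4): chars_in_quartet=1 acc=0x4 bytes_emitted=6
After char 9 ('4'=56): chars_in_quartet=2 acc=0x138 bytes_emitted=6
After char 10 ('v'=47): chars_in_quartet=3 acc=0x4E2F bytes_emitted=6
After char 11 ('J'=9): chars_in_quartet=4 acc=0x138BC9 -> emit 13 8B C9, reset; bytes_emitted=9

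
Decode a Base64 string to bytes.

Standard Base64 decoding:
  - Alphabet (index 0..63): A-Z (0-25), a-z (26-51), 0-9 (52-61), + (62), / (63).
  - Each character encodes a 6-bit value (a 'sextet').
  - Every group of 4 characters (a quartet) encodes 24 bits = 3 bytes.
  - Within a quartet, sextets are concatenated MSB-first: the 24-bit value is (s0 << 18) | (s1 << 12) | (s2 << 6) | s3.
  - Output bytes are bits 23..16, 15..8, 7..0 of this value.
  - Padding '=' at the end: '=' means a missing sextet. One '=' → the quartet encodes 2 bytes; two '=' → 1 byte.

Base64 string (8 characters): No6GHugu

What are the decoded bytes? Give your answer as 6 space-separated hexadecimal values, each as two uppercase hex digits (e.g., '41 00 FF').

Answer: 36 8E 86 1E E8 2E

Derivation:
After char 0 ('N'=13): chars_in_quartet=1 acc=0xD bytes_emitted=0
After char 1 ('o'=40): chars_in_quartet=2 acc=0x368 bytes_emitted=0
After char 2 ('6'=58): chars_in_quartet=3 acc=0xDA3A bytes_emitted=0
After char 3 ('G'=6): chars_in_quartet=4 acc=0x368E86 -> emit 36 8E 86, reset; bytes_emitted=3
After char 4 ('H'=7): chars_in_quartet=1 acc=0x7 bytes_emitted=3
After char 5 ('u'=46): chars_in_quartet=2 acc=0x1EE bytes_emitted=3
After char 6 ('g'=32): chars_in_quartet=3 acc=0x7BA0 bytes_emitted=3
After char 7 ('u'=46): chars_in_quartet=4 acc=0x1EE82E -> emit 1E E8 2E, reset; bytes_emitted=6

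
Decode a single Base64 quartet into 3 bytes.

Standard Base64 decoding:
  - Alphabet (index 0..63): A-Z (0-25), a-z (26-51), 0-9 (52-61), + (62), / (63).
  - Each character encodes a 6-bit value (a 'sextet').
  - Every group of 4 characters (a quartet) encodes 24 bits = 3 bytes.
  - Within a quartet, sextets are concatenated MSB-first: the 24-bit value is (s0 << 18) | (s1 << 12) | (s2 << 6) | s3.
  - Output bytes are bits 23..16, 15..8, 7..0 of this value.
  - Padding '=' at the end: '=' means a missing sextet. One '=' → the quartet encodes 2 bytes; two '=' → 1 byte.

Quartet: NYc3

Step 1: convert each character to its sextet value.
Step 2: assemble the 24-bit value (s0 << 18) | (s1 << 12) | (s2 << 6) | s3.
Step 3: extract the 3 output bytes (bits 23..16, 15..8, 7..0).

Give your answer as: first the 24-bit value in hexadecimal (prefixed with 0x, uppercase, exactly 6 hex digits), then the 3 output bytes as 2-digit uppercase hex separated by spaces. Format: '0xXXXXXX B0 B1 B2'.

Answer: 0x358737 35 87 37

Derivation:
Sextets: N=13, Y=24, c=28, 3=55
24-bit: (13<<18) | (24<<12) | (28<<6) | 55
      = 0x340000 | 0x018000 | 0x000700 | 0x000037
      = 0x358737
Bytes: (v>>16)&0xFF=35, (v>>8)&0xFF=87, v&0xFF=37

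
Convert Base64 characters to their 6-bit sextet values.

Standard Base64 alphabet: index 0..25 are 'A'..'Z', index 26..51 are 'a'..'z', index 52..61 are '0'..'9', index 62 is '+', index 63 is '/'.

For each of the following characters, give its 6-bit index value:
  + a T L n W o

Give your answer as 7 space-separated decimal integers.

'+': index 62
'a': a..z range, 26 + ord('a') − ord('a') = 26
'T': A..Z range, ord('T') − ord('A') = 19
'L': A..Z range, ord('L') − ord('A') = 11
'n': a..z range, 26 + ord('n') − ord('a') = 39
'W': A..Z range, ord('W') − ord('A') = 22
'o': a..z range, 26 + ord('o') − ord('a') = 40

Answer: 62 26 19 11 39 22 40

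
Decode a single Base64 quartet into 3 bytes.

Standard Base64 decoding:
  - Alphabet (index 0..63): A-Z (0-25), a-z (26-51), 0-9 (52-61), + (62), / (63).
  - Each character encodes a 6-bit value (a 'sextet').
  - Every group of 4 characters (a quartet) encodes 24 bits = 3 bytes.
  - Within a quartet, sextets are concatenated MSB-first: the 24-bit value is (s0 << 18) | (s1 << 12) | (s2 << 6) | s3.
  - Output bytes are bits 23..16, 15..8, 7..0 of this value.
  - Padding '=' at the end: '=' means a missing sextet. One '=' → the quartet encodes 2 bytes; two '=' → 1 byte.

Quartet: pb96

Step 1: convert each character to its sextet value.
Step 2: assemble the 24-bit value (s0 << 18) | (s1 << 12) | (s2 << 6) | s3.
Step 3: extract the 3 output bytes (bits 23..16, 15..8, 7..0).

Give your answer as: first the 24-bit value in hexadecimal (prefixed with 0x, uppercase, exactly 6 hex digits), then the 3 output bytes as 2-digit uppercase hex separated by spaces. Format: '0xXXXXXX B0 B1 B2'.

Answer: 0xA5BF7A A5 BF 7A

Derivation:
Sextets: p=41, b=27, 9=61, 6=58
24-bit: (41<<18) | (27<<12) | (61<<6) | 58
      = 0xA40000 | 0x01B000 | 0x000F40 | 0x00003A
      = 0xA5BF7A
Bytes: (v>>16)&0xFF=A5, (v>>8)&0xFF=BF, v&0xFF=7A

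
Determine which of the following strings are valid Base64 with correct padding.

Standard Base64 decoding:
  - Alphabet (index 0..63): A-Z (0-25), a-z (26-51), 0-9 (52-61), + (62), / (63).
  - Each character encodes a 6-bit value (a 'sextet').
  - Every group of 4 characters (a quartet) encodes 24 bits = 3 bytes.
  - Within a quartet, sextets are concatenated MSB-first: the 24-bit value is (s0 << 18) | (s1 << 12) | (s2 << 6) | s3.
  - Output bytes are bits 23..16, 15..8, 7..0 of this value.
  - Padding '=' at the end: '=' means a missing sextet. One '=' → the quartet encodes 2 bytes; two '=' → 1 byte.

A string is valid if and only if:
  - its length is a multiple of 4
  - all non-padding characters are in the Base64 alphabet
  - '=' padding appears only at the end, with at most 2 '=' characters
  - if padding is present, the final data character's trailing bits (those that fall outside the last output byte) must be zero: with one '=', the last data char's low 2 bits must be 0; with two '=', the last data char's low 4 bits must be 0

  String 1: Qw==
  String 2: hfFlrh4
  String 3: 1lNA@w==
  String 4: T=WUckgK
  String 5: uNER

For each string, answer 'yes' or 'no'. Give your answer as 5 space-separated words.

String 1: 'Qw==' → valid
String 2: 'hfFlrh4' → invalid (len=7 not mult of 4)
String 3: '1lNA@w==' → invalid (bad char(s): ['@'])
String 4: 'T=WUckgK' → invalid (bad char(s): ['=']; '=' in middle)
String 5: 'uNER' → valid

Answer: yes no no no yes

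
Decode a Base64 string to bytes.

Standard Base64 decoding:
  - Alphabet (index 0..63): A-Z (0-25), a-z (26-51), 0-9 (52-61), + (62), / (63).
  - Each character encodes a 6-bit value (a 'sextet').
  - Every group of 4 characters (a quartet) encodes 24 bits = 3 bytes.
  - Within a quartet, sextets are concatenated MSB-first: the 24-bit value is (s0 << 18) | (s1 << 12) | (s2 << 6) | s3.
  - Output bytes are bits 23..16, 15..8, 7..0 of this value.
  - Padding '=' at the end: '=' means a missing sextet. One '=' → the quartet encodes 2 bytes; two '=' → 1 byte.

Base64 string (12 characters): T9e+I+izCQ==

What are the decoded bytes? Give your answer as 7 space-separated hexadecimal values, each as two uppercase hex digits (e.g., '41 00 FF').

Answer: 4F D7 BE 23 E8 B3 09

Derivation:
After char 0 ('T'=19): chars_in_quartet=1 acc=0x13 bytes_emitted=0
After char 1 ('9'=61): chars_in_quartet=2 acc=0x4FD bytes_emitted=0
After char 2 ('e'=30): chars_in_quartet=3 acc=0x13F5E bytes_emitted=0
After char 3 ('+'=62): chars_in_quartet=4 acc=0x4FD7BE -> emit 4F D7 BE, reset; bytes_emitted=3
After char 4 ('I'=8): chars_in_quartet=1 acc=0x8 bytes_emitted=3
After char 5 ('+'=62): chars_in_quartet=2 acc=0x23E bytes_emitted=3
After char 6 ('i'=34): chars_in_quartet=3 acc=0x8FA2 bytes_emitted=3
After char 7 ('z'=51): chars_in_quartet=4 acc=0x23E8B3 -> emit 23 E8 B3, reset; bytes_emitted=6
After char 8 ('C'=2): chars_in_quartet=1 acc=0x2 bytes_emitted=6
After char 9 ('Q'=16): chars_in_quartet=2 acc=0x90 bytes_emitted=6
Padding '==': partial quartet acc=0x90 -> emit 09; bytes_emitted=7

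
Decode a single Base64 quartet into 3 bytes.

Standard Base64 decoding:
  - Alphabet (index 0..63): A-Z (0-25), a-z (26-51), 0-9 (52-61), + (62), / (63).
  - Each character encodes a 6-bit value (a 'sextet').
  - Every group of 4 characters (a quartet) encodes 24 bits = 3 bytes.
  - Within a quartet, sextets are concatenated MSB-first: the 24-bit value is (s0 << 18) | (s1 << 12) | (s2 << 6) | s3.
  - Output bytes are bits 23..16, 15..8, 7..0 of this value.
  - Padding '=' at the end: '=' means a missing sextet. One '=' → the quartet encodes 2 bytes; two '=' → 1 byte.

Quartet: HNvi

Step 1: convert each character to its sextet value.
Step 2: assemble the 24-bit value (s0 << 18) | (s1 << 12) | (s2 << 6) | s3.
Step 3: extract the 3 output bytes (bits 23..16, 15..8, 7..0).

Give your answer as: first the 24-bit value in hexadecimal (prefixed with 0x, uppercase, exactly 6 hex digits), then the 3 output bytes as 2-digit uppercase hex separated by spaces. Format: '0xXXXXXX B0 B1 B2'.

Sextets: H=7, N=13, v=47, i=34
24-bit: (7<<18) | (13<<12) | (47<<6) | 34
      = 0x1C0000 | 0x00D000 | 0x000BC0 | 0x000022
      = 0x1CDBE2
Bytes: (v>>16)&0xFF=1C, (v>>8)&0xFF=DB, v&0xFF=E2

Answer: 0x1CDBE2 1C DB E2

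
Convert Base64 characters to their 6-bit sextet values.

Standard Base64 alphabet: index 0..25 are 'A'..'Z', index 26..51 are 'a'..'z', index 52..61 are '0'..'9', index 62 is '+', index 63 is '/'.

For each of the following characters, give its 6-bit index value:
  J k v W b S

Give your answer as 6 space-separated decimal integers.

Answer: 9 36 47 22 27 18

Derivation:
'J': A..Z range, ord('J') − ord('A') = 9
'k': a..z range, 26 + ord('k') − ord('a') = 36
'v': a..z range, 26 + ord('v') − ord('a') = 47
'W': A..Z range, ord('W') − ord('A') = 22
'b': a..z range, 26 + ord('b') − ord('a') = 27
'S': A..Z range, ord('S') − ord('A') = 18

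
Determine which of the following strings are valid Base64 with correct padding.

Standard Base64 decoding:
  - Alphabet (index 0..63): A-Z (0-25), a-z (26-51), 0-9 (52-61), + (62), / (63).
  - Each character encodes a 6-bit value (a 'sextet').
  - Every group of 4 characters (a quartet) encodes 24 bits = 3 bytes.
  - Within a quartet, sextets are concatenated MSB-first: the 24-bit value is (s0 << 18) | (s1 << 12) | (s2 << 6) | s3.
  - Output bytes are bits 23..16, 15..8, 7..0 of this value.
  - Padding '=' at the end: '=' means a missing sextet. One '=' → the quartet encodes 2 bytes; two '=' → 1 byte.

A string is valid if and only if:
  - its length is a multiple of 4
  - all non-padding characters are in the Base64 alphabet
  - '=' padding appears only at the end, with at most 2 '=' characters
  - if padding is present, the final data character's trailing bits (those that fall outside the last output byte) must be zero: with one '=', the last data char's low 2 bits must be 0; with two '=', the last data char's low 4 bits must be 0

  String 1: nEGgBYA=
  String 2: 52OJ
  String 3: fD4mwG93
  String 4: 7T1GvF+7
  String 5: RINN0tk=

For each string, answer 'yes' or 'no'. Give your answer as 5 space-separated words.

String 1: 'nEGgBYA=' → valid
String 2: '52OJ' → valid
String 3: 'fD4mwG93' → valid
String 4: '7T1GvF+7' → valid
String 5: 'RINN0tk=' → valid

Answer: yes yes yes yes yes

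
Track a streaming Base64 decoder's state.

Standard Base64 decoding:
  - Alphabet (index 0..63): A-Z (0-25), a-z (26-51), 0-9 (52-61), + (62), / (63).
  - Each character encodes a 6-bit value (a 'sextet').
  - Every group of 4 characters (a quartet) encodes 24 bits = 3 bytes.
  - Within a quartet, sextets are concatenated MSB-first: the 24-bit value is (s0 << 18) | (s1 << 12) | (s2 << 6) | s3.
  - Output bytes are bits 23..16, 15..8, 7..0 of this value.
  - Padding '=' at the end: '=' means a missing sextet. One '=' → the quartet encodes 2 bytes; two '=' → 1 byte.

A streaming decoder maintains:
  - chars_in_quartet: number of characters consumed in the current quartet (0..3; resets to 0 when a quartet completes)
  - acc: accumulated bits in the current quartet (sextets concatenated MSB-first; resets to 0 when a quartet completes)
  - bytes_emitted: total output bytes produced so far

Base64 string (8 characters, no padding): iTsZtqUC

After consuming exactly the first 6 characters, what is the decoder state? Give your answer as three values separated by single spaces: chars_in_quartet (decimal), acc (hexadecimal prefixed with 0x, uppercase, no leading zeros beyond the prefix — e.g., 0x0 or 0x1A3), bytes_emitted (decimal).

Answer: 2 0xB6A 3

Derivation:
After char 0 ('i'=34): chars_in_quartet=1 acc=0x22 bytes_emitted=0
After char 1 ('T'=19): chars_in_quartet=2 acc=0x893 bytes_emitted=0
After char 2 ('s'=44): chars_in_quartet=3 acc=0x224EC bytes_emitted=0
After char 3 ('Z'=25): chars_in_quartet=4 acc=0x893B19 -> emit 89 3B 19, reset; bytes_emitted=3
After char 4 ('t'=45): chars_in_quartet=1 acc=0x2D bytes_emitted=3
After char 5 ('q'=42): chars_in_quartet=2 acc=0xB6A bytes_emitted=3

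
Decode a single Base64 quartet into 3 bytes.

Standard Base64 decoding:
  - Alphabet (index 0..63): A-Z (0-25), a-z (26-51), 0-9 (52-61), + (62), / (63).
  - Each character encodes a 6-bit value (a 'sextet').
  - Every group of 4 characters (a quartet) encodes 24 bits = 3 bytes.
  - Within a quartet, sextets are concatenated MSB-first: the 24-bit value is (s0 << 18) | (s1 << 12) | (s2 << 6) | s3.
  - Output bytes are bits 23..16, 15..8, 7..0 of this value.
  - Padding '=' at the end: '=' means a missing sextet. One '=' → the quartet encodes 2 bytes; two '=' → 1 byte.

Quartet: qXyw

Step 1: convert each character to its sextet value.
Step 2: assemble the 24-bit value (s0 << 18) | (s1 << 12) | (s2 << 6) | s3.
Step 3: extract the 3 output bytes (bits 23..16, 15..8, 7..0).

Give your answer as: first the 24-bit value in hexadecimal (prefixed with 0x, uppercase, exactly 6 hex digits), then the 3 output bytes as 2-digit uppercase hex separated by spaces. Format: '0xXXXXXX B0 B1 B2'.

Sextets: q=42, X=23, y=50, w=48
24-bit: (42<<18) | (23<<12) | (50<<6) | 48
      = 0xA80000 | 0x017000 | 0x000C80 | 0x000030
      = 0xA97CB0
Bytes: (v>>16)&0xFF=A9, (v>>8)&0xFF=7C, v&0xFF=B0

Answer: 0xA97CB0 A9 7C B0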